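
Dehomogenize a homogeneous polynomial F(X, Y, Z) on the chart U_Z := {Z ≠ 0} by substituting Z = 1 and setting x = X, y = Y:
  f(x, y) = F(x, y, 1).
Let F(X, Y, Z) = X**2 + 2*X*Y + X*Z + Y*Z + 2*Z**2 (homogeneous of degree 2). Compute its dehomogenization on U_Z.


f(x, y) = x**2 + 2*x*y + x + y + 2

On U_Z we set Z = 1. Each monomial c·X^i·Y^j·Z^k in F becomes c·x^i·y^j·1^k = c·x^i·y^j.
Substituting Z = 1: F(X, Y, 1) = x**2 + 2*x*y + x + y + 2.
Note: deg(f) ≤ deg(F) = 2; strict inequality happens when F is divisible by Z (lost terms).


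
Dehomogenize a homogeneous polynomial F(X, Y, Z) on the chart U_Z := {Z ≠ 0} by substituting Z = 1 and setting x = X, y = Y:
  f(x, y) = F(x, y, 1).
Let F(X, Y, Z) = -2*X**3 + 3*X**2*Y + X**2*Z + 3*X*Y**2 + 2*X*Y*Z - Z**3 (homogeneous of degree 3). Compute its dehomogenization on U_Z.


f(x, y) = -2*x**3 + 3*x**2*y + x**2 + 3*x*y**2 + 2*x*y - 1

On U_Z we set Z = 1. Each monomial c·X^i·Y^j·Z^k in F becomes c·x^i·y^j·1^k = c·x^i·y^j.
Substituting Z = 1: F(X, Y, 1) = -2*x**3 + 3*x**2*y + x**2 + 3*x*y**2 + 2*x*y - 1.
Note: deg(f) ≤ deg(F) = 3; strict inequality happens when F is divisible by Z (lost terms).


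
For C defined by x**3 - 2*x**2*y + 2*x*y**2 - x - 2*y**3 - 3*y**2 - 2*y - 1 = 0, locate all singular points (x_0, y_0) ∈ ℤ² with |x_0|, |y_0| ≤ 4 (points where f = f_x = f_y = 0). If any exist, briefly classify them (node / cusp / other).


Singular points: {(-1, -1)}; classification: node.

Compute partial derivatives:
  f_x = 3*x**2 - 4*x*y + 2*y**2 - 1.
  f_y = -2*x**2 + 4*x*y - 6*y**2 - 6*y - 2.
Scan x_0 ∈ {−4, ..., 4}. For each x_0, f_y(x_0, y) is a polynomial in y; find its integer roots y ∈ {−4, ..., 4}, then test f_x and f at those candidates.
  x = -4: f_y(-4, y) = -6*y**2 - 22*y - 34; no integer root y with |y| ≤ 4.
  x = -3: f_y(-3, y) = -6*y**2 - 18*y - 20; no integer root y with |y| ≤ 4.
  x = -2: f_y(-2, y) = -6*y**2 - 14*y - 10; no integer root y with |y| ≤ 4.
  x = -1: f_y(-1, y) = -6*y**2 - 10*y - 4; vanishes at y ∈ {-1}. (-1, -1): f_x = 0, f = 0 — SINGULAR.
  x = 0: f_y(0, y) = -6*y**2 - 6*y - 2; no integer root y with |y| ≤ 4.
  x = 1: f_y(1, y) = -6*y**2 - 2*y - 4; no integer root y with |y| ≤ 4.
  x = 2: f_y(2, y) = -6*y**2 + 2*y - 10; no integer root y with |y| ≤ 4.
  x = 3: f_y(3, y) = -6*y**2 + 6*y - 20; no integer root y with |y| ≤ 4.
  x = 4: f_y(4, y) = -6*y**2 + 10*y - 34; no integer root y with |y| ≤ 4.
Only singular point on the grid: (-1, -1).
Classify: substitute x = -1 + u, y = -1 + v and expand: f = u**3 - 2*u**2*v - u**2 + 2*u*v**2 - 2*v**3 + v**2.
No constant or linear terms (consistent with a singular point). Quadratic part: -u**2 + v**2. Cubic part: u**3 - 2*u**2*v + 2*u*v**2 - 2*v**3.
The quadratic part v**2 - u**2 = (v − u)(v + u) splits into two distinct linear factors, so there are two distinct tangent lines y − -1 = ±(x − -1) — this is a node (ordinary double point).
Classification: node.


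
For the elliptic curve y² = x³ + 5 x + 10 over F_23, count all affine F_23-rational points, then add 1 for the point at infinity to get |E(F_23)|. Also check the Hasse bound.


Affine points = {(1, 4), (1, 19), (3, 11), (3, 12), (4, 5), (4, 18), (6, 7), (6, 16), (9, 5), (9, 18), (10, 5), (10, 18), (11, 4), (11, 19), (12, 2), (12, 21), (13, 8), (13, 15), (14, 8), (14, 15), (16, 0), (19, 8), (19, 15), (22, 2), (22, 21)}; affine count = 25; |E(F_23)| = 26.

Discriminant check: Δ ∝ 4a³ + 27b² = 4·5³ + 27·10² = 4·125 + 27·100 ≡ 3 (mod 23). Nonzero ⇒ E is nonsingular.
For each x ∈ F_23, compute rhs = x³ + 5·x + 10 mod 23, then count y ∈ F_23 with y² ≡ rhs.
  x = 0: rhs = 10, matching y values: none (0 points).
  x = 1: rhs = 16, matching y values: 4, 19 (2 points).
  x = 2: rhs = 5, matching y values: none (0 points).
  x = 3: rhs = 6, matching y values: 11, 12 (2 points).
  x = 4: rhs = 2, matching y values: 5, 18 (2 points).
  x = 5: rhs = 22, matching y values: none (0 points).
  x = 6: rhs = 3, matching y values: 7, 16 (2 points).
  x = 7: rhs = 20, matching y values: none (0 points).
  x = 8: rhs = 10, matching y values: none (0 points).
  x = 9: rhs = 2, matching y values: 5, 18 (2 points).
  x = 10: rhs = 2, matching y values: 5, 18 (2 points).
  x = 11: rhs = 16, matching y values: 4, 19 (2 points).
  x = 12: rhs = 4, matching y values: 2, 21 (2 points).
  x = 13: rhs = 18, matching y values: 8, 15 (2 points).
  x = 14: rhs = 18, matching y values: 8, 15 (2 points).
  x = 15: rhs = 10, matching y values: none (0 points).
  x = 16: rhs = 0, matching y values: 0 (1 points).
  x = 17: rhs = 17, matching y values: none (0 points).
  x = 18: rhs = 21, matching y values: none (0 points).
  x = 19: rhs = 18, matching y values: 8, 15 (2 points).
  x = 20: rhs = 14, matching y values: none (0 points).
  x = 21: rhs = 15, matching y values: none (0 points).
  x = 22: rhs = 4, matching y values: 2, 21 (2 points).
Total affine count: 25.
Full point count |E(F_23)| = 25 + 1 = 26.
Hasse bound: |26 − (23+1)| = |2| = 2 ≤ 2√23 ≈ 9.5917 ✓.


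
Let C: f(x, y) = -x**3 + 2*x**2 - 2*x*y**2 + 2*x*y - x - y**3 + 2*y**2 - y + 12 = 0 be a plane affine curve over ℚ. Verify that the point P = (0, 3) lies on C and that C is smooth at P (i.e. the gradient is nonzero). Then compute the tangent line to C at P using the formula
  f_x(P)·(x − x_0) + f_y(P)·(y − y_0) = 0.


Tangent line at P: -13*x - 16*y + 48 = 0.

Step 1: f(0, 3) = 0, so P lies on C.
Step 2: partial derivatives
  f_x(x, y) = -3*x**2 + 4*x - 2*y**2 + 2*y - 1, f_y(x, y) = -4*x*y + 2*x - 3*y**2 + 4*y - 1.
  f_x(P) = -13, f_y(P) = -16 (gradient nonzero, so P is smooth).
Step 3: tangent line at P: -13·(x − 0) + -16·(y − 3) = 0.
Expanding: -13*x - 16*y + 48 = 0.


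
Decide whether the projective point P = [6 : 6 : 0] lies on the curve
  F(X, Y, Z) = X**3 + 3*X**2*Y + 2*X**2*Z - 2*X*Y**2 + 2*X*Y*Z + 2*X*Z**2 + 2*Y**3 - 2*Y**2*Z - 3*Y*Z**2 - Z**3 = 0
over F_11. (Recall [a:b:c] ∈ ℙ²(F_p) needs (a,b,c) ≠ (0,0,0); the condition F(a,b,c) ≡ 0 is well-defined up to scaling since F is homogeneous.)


F(6,6,0) ≡ 6 (mod 11); P is NOT on the curve.

Evaluate F(6, 6, 0) term-by-term (mod 11).
  X**3 ↦ 1·216·1·1 = 216
  3*X**2*Y ↦ 3·36·6·1 = 648
  2*X**2*Z ↦ 2·36·1·0 = 0
  -2*X*Y**2 ↦ -2·6·36·1 = -432
  2*X*Y*Z ↦ 2·6·6·0 = 0
  2*X*Z**2 ↦ 2·6·1·0 = 0
  2*Y**3 ↦ 2·1·216·1 = 432
  -2*Y**2*Z ↦ -2·1·36·0 = 0
  -3*Y*Z**2 ↦ -3·1·6·0 = 0
  -Z**3 ↦ -1·1·1·0 = 0
Sum: F(6, 6, 0) = (216) + (648) + (0) + (-432) + (0) + (0) + (432) + (0) + (0) + (0) = 864.
Reducing mod 11: 864 ≡ 6 (mod 11).
Since F(a, b, c) ≡ 6 ≠ 0 (mod 11), P does NOT lie on the curve.


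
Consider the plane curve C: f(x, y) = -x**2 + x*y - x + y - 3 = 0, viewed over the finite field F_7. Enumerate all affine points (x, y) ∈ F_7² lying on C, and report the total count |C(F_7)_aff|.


Affine F_7-points: {(0, 3), (1, 6), (2, 3), (3, 2), (4, 6), (5, 2)}; count = 6.

For each of the 49 pairs (x, y) ∈ F_7², evaluate f(x, y) mod 7. Record the zeros.
  x = 0: [0↦4, 1↦5, 2↦6, 3↦0, 4↦1, 5↦2, 6↦3]  zeros at y ∈ {3}
  x = 1: [0↦2, 1↦4, 2↦6, 3↦1, 4↦3, 5↦5, 6↦0]  zeros at y ∈ {6}
  x = 2: [0↦5, 1↦1, 2↦4, 3↦0, 4↦3, 5↦6, 6↦2]  zeros at y ∈ {3}
  x = 3: [0↦6, 1↦3, 2↦0, 3↦4, 4↦1, 5↦5, 6↦2]  zeros at y ∈ {2}
  x = 4: [0↦5, 1↦3, 2↦1, 3↦6, 4↦4, 5↦2, 6↦0]  zeros at y ∈ {6}
  x = 5: [0↦2, 1↦1, 2↦0, 3↦6, 4↦5, 5↦4, 6↦3]  zeros at y ∈ {2}
  x = 6: [0↦4, 1↦4, 2↦4, 3↦4, 4↦4, 5↦4, 6↦4]  zeros at y ∈ ∅
Collecting zeros: affine points = {(0, 3), (1, 6), (2, 3), (3, 2), (4, 6), (5, 2)}.
Total count |C(F_7)_aff| = 6.


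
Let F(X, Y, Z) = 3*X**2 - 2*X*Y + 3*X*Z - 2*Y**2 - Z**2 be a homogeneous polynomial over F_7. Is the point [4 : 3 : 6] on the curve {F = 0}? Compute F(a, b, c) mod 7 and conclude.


F(4,3,6) ≡ 0 (mod 7); P is on the curve.

Evaluate F(4, 3, 6) term-by-term (mod 7).
  3*X**2 ↦ 3·16·1·1 = 48
  -2*X*Y ↦ -2·4·3·1 = -24
  3*X*Z ↦ 3·4·1·6 = 72
  -2*Y**2 ↦ -2·1·9·1 = -18
  -Z**2 ↦ -1·1·1·36 = -36
Sum: F(4, 3, 6) = (48) + (-24) + (72) + (-18) + (-36) = 42.
Reducing mod 7: 42 ≡ 0 (mod 7).
Since F(a, b, c) ≡ 0 (mod 7), P lies on the curve.


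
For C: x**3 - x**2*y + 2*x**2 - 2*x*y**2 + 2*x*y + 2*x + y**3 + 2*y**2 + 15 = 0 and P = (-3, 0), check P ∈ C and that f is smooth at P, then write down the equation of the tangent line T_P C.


Tangent line at P: 17*x - 15*y + 51 = 0.

Step 1: f(-3, 0) = 0, so P lies on C.
Step 2: partial derivatives
  f_x(x, y) = 3*x**2 - 2*x*y + 4*x - 2*y**2 + 2*y + 2, f_y(x, y) = -x**2 - 4*x*y + 2*x + 3*y**2 + 4*y.
  f_x(P) = 17, f_y(P) = -15 (gradient nonzero, so P is smooth).
Step 3: tangent line at P: 17·(x − -3) + -15·(y − 0) = 0.
Expanding: 17*x - 15*y + 51 = 0.


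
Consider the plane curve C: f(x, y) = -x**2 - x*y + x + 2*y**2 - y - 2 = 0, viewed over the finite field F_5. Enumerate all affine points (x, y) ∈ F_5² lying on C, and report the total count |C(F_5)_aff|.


Affine F_5-points: {(1, 3), (2, 1), (2, 3), (3, 1)}; count = 4.

For each of the 25 pairs (x, y) ∈ F_5², evaluate f(x, y) mod 5. Record the zeros.
  x = 0: [0↦3, 1↦4, 2↦4, 3↦3, 4↦1]  zeros at y ∈ ∅
  x = 1: [0↦3, 1↦3, 2↦2, 3↦0, 4↦2]  zeros at y ∈ {3}
  x = 2: [0↦1, 1↦0, 2↦3, 3↦0, 4↦1]  zeros at y ∈ {1, 3}
  x = 3: [0↦2, 1↦0, 2↦2, 3↦3, 4↦3]  zeros at y ∈ {1}
  x = 4: [0↦1, 1↦3, 2↦4, 3↦4, 4↦3]  zeros at y ∈ ∅
Collecting zeros: affine points = {(1, 3), (2, 1), (2, 3), (3, 1)}.
Total count |C(F_5)_aff| = 4.


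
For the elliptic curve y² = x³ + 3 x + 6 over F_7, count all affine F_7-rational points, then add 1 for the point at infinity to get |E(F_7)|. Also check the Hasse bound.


Affine points = {(3, 0), (6, 3), (6, 4)}; affine count = 3; |E(F_7)| = 4.

Discriminant check: Δ ∝ 4a³ + 27b² = 4·3³ + 27·6² = 4·27 + 27·36 ≡ 2 (mod 7). Nonzero ⇒ E is nonsingular.
For each x ∈ F_7, compute rhs = x³ + 3·x + 6 mod 7, then count y ∈ F_7 with y² ≡ rhs.
  x = 0: rhs = 6, matching y values: none (0 points).
  x = 1: rhs = 3, matching y values: none (0 points).
  x = 2: rhs = 6, matching y values: none (0 points).
  x = 3: rhs = 0, matching y values: 0 (1 points).
  x = 4: rhs = 5, matching y values: none (0 points).
  x = 5: rhs = 6, matching y values: none (0 points).
  x = 6: rhs = 2, matching y values: 3, 4 (2 points).
Total affine count: 3.
Full point count |E(F_7)| = 3 + 1 = 4.
Hasse bound: |4 − (7+1)| = |-4| = 4 ≤ 2√7 ≈ 5.2915 ✓.


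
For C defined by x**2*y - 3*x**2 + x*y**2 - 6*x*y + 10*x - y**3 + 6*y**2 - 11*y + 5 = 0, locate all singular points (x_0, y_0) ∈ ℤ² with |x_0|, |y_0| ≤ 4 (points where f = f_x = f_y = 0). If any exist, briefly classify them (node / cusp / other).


Singular points: {(1, 2)}; classification: node.

Compute partial derivatives:
  f_x = 2*x*y - 6*x + y**2 - 6*y + 10.
  f_y = x**2 + 2*x*y - 6*x - 3*y**2 + 12*y - 11.
Scan x_0 ∈ {−4, ..., 4}. For each x_0, f_y(x_0, y) is a polynomial in y; find its integer roots y ∈ {−4, ..., 4}, then test f_x and f at those candidates.
  x = -4: f_y(-4, y) = -3*y**2 + 4*y + 29; no integer root y with |y| ≤ 4.
  x = -3: f_y(-3, y) = -3*y**2 + 6*y + 16; no integer root y with |y| ≤ 4.
  x = -2: f_y(-2, y) = -3*y**2 + 8*y + 5; no integer root y with |y| ≤ 4.
  x = -1: f_y(-1, y) = -3*y**2 + 10*y - 4; no integer root y with |y| ≤ 4.
  x = 0: f_y(0, y) = -3*y**2 + 12*y - 11; no integer root y with |y| ≤ 4.
  x = 1: f_y(1, y) = -3*y**2 + 14*y - 16; vanishes at y ∈ {2}. (1, 2): f_x = 0, f = 0 — SINGULAR.
  x = 2: f_y(2, y) = -3*y**2 + 16*y - 19; no integer root y with |y| ≤ 4.
  x = 3: f_y(3, y) = -3*y**2 + 18*y - 20; no integer root y with |y| ≤ 4.
  x = 4: f_y(4, y) = -3*y**2 + 20*y - 19; no integer root y with |y| ≤ 4.
Only singular point on the grid: (1, 2).
Classify: substitute x = 1 + u, y = 2 + v and expand: f = u**2*v - u**2 + u*v**2 - v**3 + v**2.
No constant or linear terms (consistent with a singular point). Quadratic part: -u**2 + v**2. Cubic part: u**2*v + u*v**2 - v**3.
The quadratic part v**2 - u**2 = (v − u)(v + u) splits into two distinct linear factors, so there are two distinct tangent lines y − 2 = ±(x − 1) — this is a node (ordinary double point).
Classification: node.


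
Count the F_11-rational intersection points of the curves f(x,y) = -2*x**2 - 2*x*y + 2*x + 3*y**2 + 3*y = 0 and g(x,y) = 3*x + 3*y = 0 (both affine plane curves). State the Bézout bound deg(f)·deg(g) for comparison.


Common zeros: {(0, 0), (4, 7)}; count = 2; Bézout bound = 2.

deg(f) = 2, deg(g) = 1, so Bézout bound = 2.
Scan x ∈ F_11. For each x, list the y ∈ F_11 with f(x, y) ≡ 0 and those with g(x, y) ≡ 0 (mod 11); the common zeros in that column are the intersection.
  x = 0: f ≡ 0 at y ∈ {0, 10}; g ≡ 0 at y ∈ {0}; common: {0}.
  x = 1: f ≡ 0 at y ∈ {0, 7}; g ≡ 0 at y ∈ {10}; common: ∅.
  x = 2: f ≡ 0 at y ∈ {5, 10}; g ≡ 0 at y ∈ {9}; common: ∅.
  x = 3: f ≡ 0 at y ∈ ∅; g ≡ 0 at y ∈ {8}; common: ∅.
  x = 4: f ≡ 0 at y ∈ {2, 7}; g ≡ 0 at y ∈ {7}; common: {7}.
  x = 5: f ≡ 0 at y ∈ {1, 5}; g ≡ 0 at y ∈ {6}; common: ∅.
  x = 6: f ≡ 0 at y ∈ {1, 2}; g ≡ 0 at y ∈ {5}; common: ∅.
  x = 7: f ≡ 0 at y ∈ ∅; g ≡ 0 at y ∈ {4}; common: ∅.
  x = 8: f ≡ 0 at y ∈ ∅; g ≡ 0 at y ∈ {3}; common: ∅.
  x = 9: f ≡ 0 at y ∈ ∅; g ≡ 0 at y ∈ {2}; common: ∅.
  x = 10: f ≡ 0 at y ∈ ∅; g ≡ 0 at y ∈ {1}; common: ∅.
Collecting: common zeros = {(0, 0), (4, 7)}, so the count is 2.
Comparison with the Bézout bound: 2 ≤ 2 = deg(f)·deg(g), as expected for curves with no common component (the bound is attained).


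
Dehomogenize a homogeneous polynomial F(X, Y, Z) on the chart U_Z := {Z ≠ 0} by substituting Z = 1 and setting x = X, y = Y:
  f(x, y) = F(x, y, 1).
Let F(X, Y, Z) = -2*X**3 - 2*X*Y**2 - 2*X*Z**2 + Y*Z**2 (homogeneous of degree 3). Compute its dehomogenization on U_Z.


f(x, y) = -2*x**3 - 2*x*y**2 - 2*x + y

On U_Z we set Z = 1. Each monomial c·X^i·Y^j·Z^k in F becomes c·x^i·y^j·1^k = c·x^i·y^j.
Substituting Z = 1: F(X, Y, 1) = -2*x**3 - 2*x*y**2 - 2*x + y.
Note: deg(f) ≤ deg(F) = 3; strict inequality happens when F is divisible by Z (lost terms).


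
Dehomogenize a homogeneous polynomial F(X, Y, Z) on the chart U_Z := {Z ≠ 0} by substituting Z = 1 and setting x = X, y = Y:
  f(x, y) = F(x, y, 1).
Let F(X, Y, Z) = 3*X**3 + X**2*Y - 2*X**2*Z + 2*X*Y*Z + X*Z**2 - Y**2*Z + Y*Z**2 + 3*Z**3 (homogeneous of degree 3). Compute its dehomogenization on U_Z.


f(x, y) = 3*x**3 + x**2*y - 2*x**2 + 2*x*y + x - y**2 + y + 3

On U_Z we set Z = 1. Each monomial c·X^i·Y^j·Z^k in F becomes c·x^i·y^j·1^k = c·x^i·y^j.
Substituting Z = 1: F(X, Y, 1) = 3*x**3 + x**2*y - 2*x**2 + 2*x*y + x - y**2 + y + 3.
Note: deg(f) ≤ deg(F) = 3; strict inequality happens when F is divisible by Z (lost terms).


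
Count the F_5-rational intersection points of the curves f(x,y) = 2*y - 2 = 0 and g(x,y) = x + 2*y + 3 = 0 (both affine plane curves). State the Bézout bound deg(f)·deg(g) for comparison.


Common zeros: {(0, 1)}; count = 1; Bézout bound = 1.

deg(f) = 1, deg(g) = 1, so Bézout bound = 1.
Scan x ∈ F_5. For each x, list the y ∈ F_5 with f(x, y) ≡ 0 and those with g(x, y) ≡ 0 (mod 5); the common zeros in that column are the intersection.
  x = 0: f ≡ 0 at y ∈ {1}; g ≡ 0 at y ∈ {1}; common: {1}.
  x = 1: f ≡ 0 at y ∈ {1}; g ≡ 0 at y ∈ {3}; common: ∅.
  x = 2: f ≡ 0 at y ∈ {1}; g ≡ 0 at y ∈ {0}; common: ∅.
  x = 3: f ≡ 0 at y ∈ {1}; g ≡ 0 at y ∈ {2}; common: ∅.
  x = 4: f ≡ 0 at y ∈ {1}; g ≡ 0 at y ∈ {4}; common: ∅.
Collecting: common zeros = {(0, 1)}, so the count is 1.
Comparison with the Bézout bound: 1 ≤ 1 = deg(f)·deg(g), as expected for curves with no common component (the bound is attained).


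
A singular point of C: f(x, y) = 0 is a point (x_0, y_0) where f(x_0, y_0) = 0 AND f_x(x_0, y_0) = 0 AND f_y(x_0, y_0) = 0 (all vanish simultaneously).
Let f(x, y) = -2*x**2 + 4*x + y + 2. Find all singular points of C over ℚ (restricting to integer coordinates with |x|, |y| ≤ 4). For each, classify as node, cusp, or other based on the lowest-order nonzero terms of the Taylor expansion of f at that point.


No singular points in the scanned grid; C is smooth there.

Compute partial derivatives:
  f_x = 4 - 4*x.
  f_y = 1.
f_y = 1 is a nonzero constant, so f_y never vanishes: no point (x, y) can satisfy f = f_x = f_y = 0. In particular no (x, y) ∈ {−4, ..., 4}² is singular; the curve is smooth.


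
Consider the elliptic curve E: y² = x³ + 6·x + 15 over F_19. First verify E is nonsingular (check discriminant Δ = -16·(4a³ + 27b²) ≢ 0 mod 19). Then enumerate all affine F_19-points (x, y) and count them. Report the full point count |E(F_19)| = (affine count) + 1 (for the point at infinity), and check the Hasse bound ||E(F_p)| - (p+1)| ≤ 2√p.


Affine points = {(2, 4), (2, 15), (6, 1), (6, 18), (7, 1), (7, 18), (8, 9), (8, 10), (9, 0), (10, 7), (10, 12), (11, 5), (11, 14)}; affine count = 13; |E(F_19)| = 14.

Discriminant check: Δ ∝ 4a³ + 27b² = 4·6³ + 27·15² = 4·216 + 27·225 ≡ 4 (mod 19). Nonzero ⇒ E is nonsingular.
For each x ∈ F_19, compute rhs = x³ + 6·x + 15 mod 19, then count y ∈ F_19 with y² ≡ rhs.
  x = 0: rhs = 15, matching y values: none (0 points).
  x = 1: rhs = 3, matching y values: none (0 points).
  x = 2: rhs = 16, matching y values: 4, 15 (2 points).
  x = 3: rhs = 3, matching y values: none (0 points).
  x = 4: rhs = 8, matching y values: none (0 points).
  x = 5: rhs = 18, matching y values: none (0 points).
  x = 6: rhs = 1, matching y values: 1, 18 (2 points).
  x = 7: rhs = 1, matching y values: 1, 18 (2 points).
  x = 8: rhs = 5, matching y values: 9, 10 (2 points).
  x = 9: rhs = 0, matching y values: 0 (1 points).
  x = 10: rhs = 11, matching y values: 7, 12 (2 points).
  x = 11: rhs = 6, matching y values: 5, 14 (2 points).
  x = 12: rhs = 10, matching y values: none (0 points).
  x = 13: rhs = 10, matching y values: none (0 points).
  x = 14: rhs = 12, matching y values: none (0 points).
  x = 15: rhs = 3, matching y values: none (0 points).
  x = 16: rhs = 8, matching y values: none (0 points).
  x = 17: rhs = 14, matching y values: none (0 points).
  x = 18: rhs = 8, matching y values: none (0 points).
Total affine count: 13.
Full point count |E(F_19)| = 13 + 1 = 14.
Hasse bound: |14 − (19+1)| = |-6| = 6 ≤ 2√19 ≈ 8.7178 ✓.


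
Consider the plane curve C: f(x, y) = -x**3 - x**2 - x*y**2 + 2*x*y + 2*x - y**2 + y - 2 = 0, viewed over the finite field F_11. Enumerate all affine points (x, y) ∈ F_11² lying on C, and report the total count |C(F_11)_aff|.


Affine F_11-points: {(0, 5), (0, 7), (1, 3), (1, 4), (2, 3), (2, 6), (4, 5), (4, 10), (6, 0), (6, 5), (7, 3), (8, 4), (10, 7)}; count = 13.

For each of the 121 pairs (x, y) ∈ F_11², evaluate f(x, y) mod 11. Record the zeros.
  x = 0: [0↦9, 1↦9, 2↦7, 3↦3, 4↦8, 5↦0, 6↦1, 7↦0, 8↦8, 9↦3, 10↦7]  zeros at y ∈ {5, 7}
  x = 1: [0↦9, 1↦10, 2↦7, 3↦0, 4↦0, 5↦7, 6↦10, 7↦9, 8↦4, 9↦6, 10↦4]  zeros at y ∈ {3, 4}
  x = 2: [0↦1, 1↦3, 2↦10, 3↦0, 4↦6, 5↦6, 6↦0, 7↦10, 8↦3, 9↦1, 10↦4]  zeros at y ∈ {3, 6}
  x = 3: [0↦1, 1↦4, 2↦10, 3↦8, 4↦9, 5↦2, 6↦9, 7↦8, 8↦10, 9↦4, 10↦1]  zeros at y ∈ ∅
  x = 4: [0↦3, 1↦7, 2↦1, 3↦7, 4↦3, 5↦0, 6↦9, 7↦8, 8↦8, 9↦9, 10↦0]  zeros at y ∈ {5, 10}
  x = 5: [0↦1, 1↦6, 2↦10, 3↦2, 4↦4, 5↦5, 6↦5, 7↦4, 8↦2, 9↦10, 10↦6]  zeros at y ∈ ∅
  x = 6: [0↦0, 1↦6, 2↦9, 3↦9, 4↦6, 5↦0, 6↦2, 7↦1, 8↦8, 9↦1, 10↦2]  zeros at y ∈ {0, 5}
  x = 7: [0↦5, 1↦1, 2↦3, 3↦0, 4↦3, 5↦1, 6↦5, 7↦4, 8↦9, 9↦9, 10↦4]  zeros at y ∈ {3}
  x = 8: [0↦10, 1↦7, 2↦8, 3↦2, 4↦0, 5↦2, 6↦8, 7↦7, 8↦10, 9↦6, 10↦6]  zeros at y ∈ {4}
  x = 9: [0↦9, 1↦7, 2↦7, 3↦9, 4↦2, 5↦8, 6↦5, 7↦4, 8↦5, 9↦8, 10↦2]  zeros at y ∈ ∅
  x = 10: [0↦7, 1↦6, 2↦5, 3↦4, 4↦3, 5↦2, 6↦1, 7↦0, 8↦10, 9↦9, 10↦8]  zeros at y ∈ {7}
Collecting zeros: affine points = {(0, 5), (0, 7), (1, 3), (1, 4), (2, 3), (2, 6), (4, 5), (4, 10), (6, 0), (6, 5), (7, 3), (8, 4), (10, 7)}.
Total count |C(F_11)_aff| = 13.


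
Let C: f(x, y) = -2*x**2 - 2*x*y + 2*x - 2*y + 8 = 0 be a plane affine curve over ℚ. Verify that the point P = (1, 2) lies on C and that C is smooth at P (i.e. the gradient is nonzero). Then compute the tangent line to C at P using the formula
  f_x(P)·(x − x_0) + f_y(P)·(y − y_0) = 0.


Tangent line at P: -6*x - 4*y + 14 = 0.

Step 1: f(1, 2) = 0, so P lies on C.
Step 2: partial derivatives
  f_x(x, y) = -4*x - 2*y + 2, f_y(x, y) = -2*x - 2.
  f_x(P) = -6, f_y(P) = -4 (gradient nonzero, so P is smooth).
Step 3: tangent line at P: -6·(x − 1) + -4·(y − 2) = 0.
Expanding: -6*x - 4*y + 14 = 0.


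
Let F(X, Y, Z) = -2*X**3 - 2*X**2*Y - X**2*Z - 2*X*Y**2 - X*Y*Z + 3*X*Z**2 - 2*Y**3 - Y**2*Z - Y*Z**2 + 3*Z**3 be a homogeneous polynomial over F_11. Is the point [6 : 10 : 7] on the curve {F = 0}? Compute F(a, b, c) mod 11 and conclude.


F(6,10,7) ≡ 9 (mod 11); P is NOT on the curve.

Evaluate F(6, 10, 7) term-by-term (mod 11).
  -2*X**3 ↦ -2·216·1·1 = -432
  -2*X**2*Y ↦ -2·36·10·1 = -720
  -X**2*Z ↦ -1·36·1·7 = -252
  -2*X*Y**2 ↦ -2·6·100·1 = -1200
  -X*Y*Z ↦ -1·6·10·7 = -420
  3*X*Z**2 ↦ 3·6·1·49 = 882
  -2*Y**3 ↦ -2·1·1000·1 = -2000
  -Y**2*Z ↦ -1·1·100·7 = -700
  -Y*Z**2 ↦ -1·1·10·49 = -490
  3*Z**3 ↦ 3·1·1·343 = 1029
Sum: F(6, 10, 7) = (-432) + (-720) + (-252) + (-1200) + (-420) + (882) + (-2000) + (-700) + (-490) + (1029) = -4303.
Reducing mod 11: -4303 ≡ 9 (mod 11).
Since F(a, b, c) ≡ 9 ≠ 0 (mod 11), P does NOT lie on the curve.


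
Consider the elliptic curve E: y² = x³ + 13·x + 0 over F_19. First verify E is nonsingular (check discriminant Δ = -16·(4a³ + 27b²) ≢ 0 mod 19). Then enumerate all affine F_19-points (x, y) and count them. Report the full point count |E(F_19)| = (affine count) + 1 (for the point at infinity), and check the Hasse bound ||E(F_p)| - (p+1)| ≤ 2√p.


Affine points = {(0, 0), (3, 3), (3, 16), (5, 0), (6, 3), (6, 16), (7, 4), (7, 15), (10, 3), (10, 16), (11, 7), (11, 12), (14, 0), (15, 6), (15, 13), (17, 2), (17, 17), (18, 9), (18, 10)}; affine count = 19; |E(F_19)| = 20.

Discriminant check: Δ ∝ 4a³ + 27b² = 4·13³ + 27·0² = 4·2197 + 27·0 ≡ 10 (mod 19). Nonzero ⇒ E is nonsingular.
For each x ∈ F_19, compute rhs = x³ + 13·x + 0 mod 19, then count y ∈ F_19 with y² ≡ rhs.
  x = 0: rhs = 0, matching y values: 0 (1 points).
  x = 1: rhs = 14, matching y values: none (0 points).
  x = 2: rhs = 15, matching y values: none (0 points).
  x = 3: rhs = 9, matching y values: 3, 16 (2 points).
  x = 4: rhs = 2, matching y values: none (0 points).
  x = 5: rhs = 0, matching y values: 0 (1 points).
  x = 6: rhs = 9, matching y values: 3, 16 (2 points).
  x = 7: rhs = 16, matching y values: 4, 15 (2 points).
  x = 8: rhs = 8, matching y values: none (0 points).
  x = 9: rhs = 10, matching y values: none (0 points).
  x = 10: rhs = 9, matching y values: 3, 16 (2 points).
  x = 11: rhs = 11, matching y values: 7, 12 (2 points).
  x = 12: rhs = 3, matching y values: none (0 points).
  x = 13: rhs = 10, matching y values: none (0 points).
  x = 14: rhs = 0, matching y values: 0 (1 points).
  x = 15: rhs = 17, matching y values: 6, 13 (2 points).
  x = 16: rhs = 10, matching y values: none (0 points).
  x = 17: rhs = 4, matching y values: 2, 17 (2 points).
  x = 18: rhs = 5, matching y values: 9, 10 (2 points).
Total affine count: 19.
Full point count |E(F_19)| = 19 + 1 = 20.
Hasse bound: |20 − (19+1)| = |0| = 0 ≤ 2√19 ≈ 8.7178 ✓.


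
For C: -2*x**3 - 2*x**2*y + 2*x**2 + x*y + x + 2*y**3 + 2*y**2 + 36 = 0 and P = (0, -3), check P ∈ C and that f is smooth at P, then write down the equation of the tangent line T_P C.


Tangent line at P: -2*x + 42*y + 126 = 0.

Step 1: f(0, -3) = 0, so P lies on C.
Step 2: partial derivatives
  f_x(x, y) = -6*x**2 - 4*x*y + 4*x + y + 1, f_y(x, y) = -2*x**2 + x + 6*y**2 + 4*y.
  f_x(P) = -2, f_y(P) = 42 (gradient nonzero, so P is smooth).
Step 3: tangent line at P: -2·(x − 0) + 42·(y − -3) = 0.
Expanding: -2*x + 42*y + 126 = 0.


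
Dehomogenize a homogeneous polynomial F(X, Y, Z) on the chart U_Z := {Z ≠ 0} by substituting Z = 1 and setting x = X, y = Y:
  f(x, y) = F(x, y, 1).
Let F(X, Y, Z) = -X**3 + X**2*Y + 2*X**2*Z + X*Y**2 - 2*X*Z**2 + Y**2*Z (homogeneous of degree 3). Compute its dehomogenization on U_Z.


f(x, y) = -x**3 + x**2*y + 2*x**2 + x*y**2 - 2*x + y**2

On U_Z we set Z = 1. Each monomial c·X^i·Y^j·Z^k in F becomes c·x^i·y^j·1^k = c·x^i·y^j.
Substituting Z = 1: F(X, Y, 1) = -x**3 + x**2*y + 2*x**2 + x*y**2 - 2*x + y**2.
Note: deg(f) ≤ deg(F) = 3; strict inequality happens when F is divisible by Z (lost terms).


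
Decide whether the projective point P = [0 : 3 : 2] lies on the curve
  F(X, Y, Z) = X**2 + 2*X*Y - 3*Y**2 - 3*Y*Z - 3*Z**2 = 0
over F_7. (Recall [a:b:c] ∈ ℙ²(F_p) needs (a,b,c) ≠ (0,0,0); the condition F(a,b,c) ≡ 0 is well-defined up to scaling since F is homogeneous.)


F(0,3,2) ≡ 6 (mod 7); P is NOT on the curve.

Evaluate F(0, 3, 2) term-by-term (mod 7).
  X**2 ↦ 1·0·1·1 = 0
  2*X*Y ↦ 2·0·3·1 = 0
  -3*Y**2 ↦ -3·1·9·1 = -27
  -3*Y*Z ↦ -3·1·3·2 = -18
  -3*Z**2 ↦ -3·1·1·4 = -12
Sum: F(0, 3, 2) = (0) + (0) + (-27) + (-18) + (-12) = -57.
Reducing mod 7: -57 ≡ 6 (mod 7).
Since F(a, b, c) ≡ 6 ≠ 0 (mod 7), P does NOT lie on the curve.


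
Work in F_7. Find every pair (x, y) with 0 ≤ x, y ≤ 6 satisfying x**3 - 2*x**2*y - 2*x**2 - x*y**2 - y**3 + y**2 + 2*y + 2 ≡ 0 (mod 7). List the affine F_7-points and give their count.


Affine F_7-points: {(1, 1), (1, 2), (1, 4), (4, 1), (5, 0), (6, 1)}; count = 6.

For each of the 49 pairs (x, y) ∈ F_7², evaluate f(x, y) mod 7. Record the zeros.
  x = 0: [0↦2, 1↦4, 2↦2, 3↦4, 4↦4, 5↦3, 6↦2]  zeros at y ∈ ∅
  x = 1: [0↦1, 1↦0, 2↦0, 3↦2, 4↦0, 5↦2, 6↦2]  zeros at y ∈ {1, 2, 4}
  x = 2: [0↦2, 1↦1, 2↦6, 3↦4, 4↦3, 5↦4, 6↦1]  zeros at y ∈ ∅
  x = 3: [0↦4, 1↦6, 2↦5, 3↦2, 4↦5, 5↦1, 6↦5]  zeros at y ∈ ∅
  x = 4: [0↦6, 1↦0, 2↦3, 3↦2, 4↦5, 5↦6, 6↦6]  zeros at y ∈ {1}
  x = 5: [0↦0, 1↦3, 2↦6, 3↦3, 4↦2, 5↦4, 6↦3]  zeros at y ∈ {0}
  x = 6: [0↦6, 1↦0, 2↦6, 3↦4, 4↦2, 5↦1, 6↦2]  zeros at y ∈ {1}
Collecting zeros: affine points = {(1, 1), (1, 2), (1, 4), (4, 1), (5, 0), (6, 1)}.
Total count |C(F_7)_aff| = 6.


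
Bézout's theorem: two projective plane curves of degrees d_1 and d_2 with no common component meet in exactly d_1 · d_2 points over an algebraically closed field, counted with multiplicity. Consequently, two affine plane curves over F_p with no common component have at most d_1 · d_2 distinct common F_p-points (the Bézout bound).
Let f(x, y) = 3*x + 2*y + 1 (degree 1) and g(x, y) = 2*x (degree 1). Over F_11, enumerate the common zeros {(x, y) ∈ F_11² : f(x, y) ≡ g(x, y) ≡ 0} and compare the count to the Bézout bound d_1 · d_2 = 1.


Common zeros: {(0, 5)}; count = 1; Bézout bound = 1.

deg(f) = 1, deg(g) = 1, so Bézout bound = 1.
Scan x ∈ F_11. For each x, list the y ∈ F_11 with f(x, y) ≡ 0 and those with g(x, y) ≡ 0 (mod 11); the common zeros in that column are the intersection.
  x = 0: f ≡ 0 at y ∈ {5}; g ≡ 0 at y ∈ {0, 1, 2, 3, 4, 5, 6, 7, 8, 9, 10}; common: {5}.
  x = 1: f ≡ 0 at y ∈ {9}; g ≡ 0 at y ∈ ∅; common: ∅.
  x = 2: f ≡ 0 at y ∈ {2}; g ≡ 0 at y ∈ ∅; common: ∅.
  x = 3: f ≡ 0 at y ∈ {6}; g ≡ 0 at y ∈ ∅; common: ∅.
  x = 4: f ≡ 0 at y ∈ {10}; g ≡ 0 at y ∈ ∅; common: ∅.
  x = 5: f ≡ 0 at y ∈ {3}; g ≡ 0 at y ∈ ∅; common: ∅.
  x = 6: f ≡ 0 at y ∈ {7}; g ≡ 0 at y ∈ ∅; common: ∅.
  x = 7: f ≡ 0 at y ∈ {0}; g ≡ 0 at y ∈ ∅; common: ∅.
  x = 8: f ≡ 0 at y ∈ {4}; g ≡ 0 at y ∈ ∅; common: ∅.
  x = 9: f ≡ 0 at y ∈ {8}; g ≡ 0 at y ∈ ∅; common: ∅.
  x = 10: f ≡ 0 at y ∈ {1}; g ≡ 0 at y ∈ ∅; common: ∅.
Collecting: common zeros = {(0, 5)}, so the count is 1.
Comparison with the Bézout bound: 1 ≤ 1 = deg(f)·deg(g), as expected for curves with no common component (the bound is attained).


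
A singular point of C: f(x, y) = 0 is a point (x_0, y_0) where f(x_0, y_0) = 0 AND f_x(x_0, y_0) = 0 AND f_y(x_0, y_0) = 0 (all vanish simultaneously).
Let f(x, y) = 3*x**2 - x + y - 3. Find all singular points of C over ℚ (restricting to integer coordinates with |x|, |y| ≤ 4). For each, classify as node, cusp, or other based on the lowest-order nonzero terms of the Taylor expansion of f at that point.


No singular points in the scanned grid; C is smooth there.

Compute partial derivatives:
  f_x = 6*x - 1.
  f_y = 1.
f_y = 1 is a nonzero constant, so f_y never vanishes: no point (x, y) can satisfy f = f_x = f_y = 0. In particular no (x, y) ∈ {−4, ..., 4}² is singular; the curve is smooth.


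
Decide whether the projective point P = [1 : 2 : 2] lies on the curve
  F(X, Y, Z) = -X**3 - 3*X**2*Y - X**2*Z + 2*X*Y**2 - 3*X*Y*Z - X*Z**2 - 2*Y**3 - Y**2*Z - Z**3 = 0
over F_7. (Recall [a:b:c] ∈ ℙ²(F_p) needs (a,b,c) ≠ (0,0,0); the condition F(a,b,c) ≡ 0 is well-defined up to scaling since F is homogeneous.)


F(1,2,2) ≡ 0 (mod 7); P is on the curve.

Evaluate F(1, 2, 2) term-by-term (mod 7).
  -X**3 ↦ -1·1·1·1 = -1
  -3*X**2*Y ↦ -3·1·2·1 = -6
  -X**2*Z ↦ -1·1·1·2 = -2
  2*X*Y**2 ↦ 2·1·4·1 = 8
  -3*X*Y*Z ↦ -3·1·2·2 = -12
  -X*Z**2 ↦ -1·1·1·4 = -4
  -2*Y**3 ↦ -2·1·8·1 = -16
  -Y**2*Z ↦ -1·1·4·2 = -8
  -Z**3 ↦ -1·1·1·8 = -8
Sum: F(1, 2, 2) = (-1) + (-6) + (-2) + (8) + (-12) + (-4) + (-16) + (-8) + (-8) = -49.
Reducing mod 7: -49 ≡ 0 (mod 7).
Since F(a, b, c) ≡ 0 (mod 7), P lies on the curve.


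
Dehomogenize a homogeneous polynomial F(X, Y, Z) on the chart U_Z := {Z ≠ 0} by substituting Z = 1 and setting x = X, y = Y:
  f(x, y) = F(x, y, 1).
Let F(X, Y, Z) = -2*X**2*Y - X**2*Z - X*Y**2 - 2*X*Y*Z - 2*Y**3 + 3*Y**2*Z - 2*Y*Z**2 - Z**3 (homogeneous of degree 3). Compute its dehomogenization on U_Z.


f(x, y) = -2*x**2*y - x**2 - x*y**2 - 2*x*y - 2*y**3 + 3*y**2 - 2*y - 1

On U_Z we set Z = 1. Each monomial c·X^i·Y^j·Z^k in F becomes c·x^i·y^j·1^k = c·x^i·y^j.
Substituting Z = 1: F(X, Y, 1) = -2*x**2*y - x**2 - x*y**2 - 2*x*y - 2*y**3 + 3*y**2 - 2*y - 1.
Note: deg(f) ≤ deg(F) = 3; strict inequality happens when F is divisible by Z (lost terms).


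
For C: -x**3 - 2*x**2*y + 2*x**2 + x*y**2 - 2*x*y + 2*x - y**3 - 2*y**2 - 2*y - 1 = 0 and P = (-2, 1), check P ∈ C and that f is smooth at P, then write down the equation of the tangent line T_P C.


Tangent line at P: -11*x - 17*y - 5 = 0.

Step 1: f(-2, 1) = 0, so P lies on C.
Step 2: partial derivatives
  f_x(x, y) = -3*x**2 - 4*x*y + 4*x + y**2 - 2*y + 2, f_y(x, y) = -2*x**2 + 2*x*y - 2*x - 3*y**2 - 4*y - 2.
  f_x(P) = -11, f_y(P) = -17 (gradient nonzero, so P is smooth).
Step 3: tangent line at P: -11·(x − -2) + -17·(y − 1) = 0.
Expanding: -11*x - 17*y - 5 = 0.


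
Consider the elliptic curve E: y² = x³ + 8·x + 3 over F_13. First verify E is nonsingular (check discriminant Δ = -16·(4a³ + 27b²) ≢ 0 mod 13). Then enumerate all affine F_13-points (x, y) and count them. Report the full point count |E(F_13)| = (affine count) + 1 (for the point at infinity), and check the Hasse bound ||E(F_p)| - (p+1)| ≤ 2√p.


Affine points = {(0, 4), (0, 9), (1, 5), (1, 8), (2, 1), (2, 12), (5, 5), (5, 8), (7, 5), (7, 8), (10, 2), (10, 11)}; affine count = 12; |E(F_13)| = 13.

Discriminant check: Δ ∝ 4a³ + 27b² = 4·8³ + 27·3² = 4·512 + 27·9 ≡ 3 (mod 13). Nonzero ⇒ E is nonsingular.
For each x ∈ F_13, compute rhs = x³ + 8·x + 3 mod 13, then count y ∈ F_13 with y² ≡ rhs.
  x = 0: rhs = 3, matching y values: 4, 9 (2 points).
  x = 1: rhs = 12, matching y values: 5, 8 (2 points).
  x = 2: rhs = 1, matching y values: 1, 12 (2 points).
  x = 3: rhs = 2, matching y values: none (0 points).
  x = 4: rhs = 8, matching y values: none (0 points).
  x = 5: rhs = 12, matching y values: 5, 8 (2 points).
  x = 6: rhs = 7, matching y values: none (0 points).
  x = 7: rhs = 12, matching y values: 5, 8 (2 points).
  x = 8: rhs = 7, matching y values: none (0 points).
  x = 9: rhs = 11, matching y values: none (0 points).
  x = 10: rhs = 4, matching y values: 2, 11 (2 points).
  x = 11: rhs = 5, matching y values: none (0 points).
  x = 12: rhs = 7, matching y values: none (0 points).
Total affine count: 12.
Full point count |E(F_13)| = 12 + 1 = 13.
Hasse bound: |13 − (13+1)| = |-1| = 1 ≤ 2√13 ≈ 7.2111 ✓.


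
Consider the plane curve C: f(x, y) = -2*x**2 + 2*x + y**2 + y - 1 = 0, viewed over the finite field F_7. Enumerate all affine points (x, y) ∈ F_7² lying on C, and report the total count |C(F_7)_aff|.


Affine F_7-points: {(2, 3), (3, 2), (3, 4), (5, 2), (5, 4), (6, 3)}; count = 6.

For each of the 49 pairs (x, y) ∈ F_7², evaluate f(x, y) mod 7. Record the zeros.
  x = 0: [0↦6, 1↦1, 2↦5, 3↦4, 4↦5, 5↦1, 6↦6]  zeros at y ∈ ∅
  x = 1: [0↦6, 1↦1, 2↦5, 3↦4, 4↦5, 5↦1, 6↦6]  zeros at y ∈ ∅
  x = 2: [0↦2, 1↦4, 2↦1, 3↦0, 4↦1, 5↦4, 6↦2]  zeros at y ∈ {3}
  x = 3: [0↦1, 1↦3, 2↦0, 3↦6, 4↦0, 5↦3, 6↦1]  zeros at y ∈ {2, 4}
  x = 4: [0↦3, 1↦5, 2↦2, 3↦1, 4↦2, 5↦5, 6↦3]  zeros at y ∈ ∅
  x = 5: [0↦1, 1↦3, 2↦0, 3↦6, 4↦0, 5↦3, 6↦1]  zeros at y ∈ {2, 4}
  x = 6: [0↦2, 1↦4, 2↦1, 3↦0, 4↦1, 5↦4, 6↦2]  zeros at y ∈ {3}
Collecting zeros: affine points = {(2, 3), (3, 2), (3, 4), (5, 2), (5, 4), (6, 3)}.
Total count |C(F_7)_aff| = 6.


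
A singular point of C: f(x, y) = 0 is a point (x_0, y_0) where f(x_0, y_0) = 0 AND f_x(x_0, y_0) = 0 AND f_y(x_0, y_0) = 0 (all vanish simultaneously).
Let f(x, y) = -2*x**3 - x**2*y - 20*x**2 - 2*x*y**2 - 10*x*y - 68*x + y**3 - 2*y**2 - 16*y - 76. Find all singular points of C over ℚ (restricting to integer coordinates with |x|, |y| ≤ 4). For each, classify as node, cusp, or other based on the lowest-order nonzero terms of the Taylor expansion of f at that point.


Singular points: {(-3, -1)}; classification: node.

Compute partial derivatives:
  f_x = -6*x**2 - 2*x*y - 40*x - 2*y**2 - 10*y - 68.
  f_y = -x**2 - 4*x*y - 10*x + 3*y**2 - 4*y - 16.
Scan x_0 ∈ {−4, ..., 4}. For each x_0, f_y(x_0, y) is a polynomial in y; find its integer roots y ∈ {−4, ..., 4}, then test f_x and f at those candidates.
  x = -4: f_y(-4, y) = 3*y**2 + 12*y + 8; no integer root y with |y| ≤ 4.
  x = -3: f_y(-3, y) = 3*y**2 + 8*y + 5; vanishes at y ∈ {-1}. (-3, -1): f_x = 0, f = 0 — SINGULAR.
  x = -2: f_y(-2, y) = 3*y**2 + 4*y; vanishes at y ∈ {0}. (-2, 0): f_x = -12 ≠ 0.
  x = -1: f_y(-1, y) = 3*y**2 - 7; no integer root y with |y| ≤ 4.
  x = 0: f_y(0, y) = 3*y**2 - 4*y - 16; no integer root y with |y| ≤ 4.
  x = 1: f_y(1, y) = 3*y**2 - 8*y - 27; no integer root y with |y| ≤ 4.
  x = 2: f_y(2, y) = 3*y**2 - 12*y - 40; no integer root y with |y| ≤ 4.
  x = 3: f_y(3, y) = 3*y**2 - 16*y - 55; no integer root y with |y| ≤ 4.
  x = 4: f_y(4, y) = 3*y**2 - 20*y - 72; no integer root y with |y| ≤ 4.
Only singular point on the grid: (-3, -1).
Classify: substitute x = -3 + u, y = -1 + v and expand: f = -2*u**3 - u**2*v - u**2 - 2*u*v**2 + v**3 + v**2.
No constant or linear terms (consistent with a singular point). Quadratic part: -u**2 + v**2. Cubic part: -2*u**3 - u**2*v - 2*u*v**2 + v**3.
The quadratic part v**2 - u**2 = (v − u)(v + u) splits into two distinct linear factors, so there are two distinct tangent lines y − -1 = ±(x − -3) — this is a node (ordinary double point).
Classification: node.


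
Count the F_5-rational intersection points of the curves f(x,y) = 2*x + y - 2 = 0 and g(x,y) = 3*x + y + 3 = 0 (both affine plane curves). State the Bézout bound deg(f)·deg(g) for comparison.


Common zeros: {(0, 2)}; count = 1; Bézout bound = 1.

deg(f) = 1, deg(g) = 1, so Bézout bound = 1.
Scan x ∈ F_5. For each x, list the y ∈ F_5 with f(x, y) ≡ 0 and those with g(x, y) ≡ 0 (mod 5); the common zeros in that column are the intersection.
  x = 0: f ≡ 0 at y ∈ {2}; g ≡ 0 at y ∈ {2}; common: {2}.
  x = 1: f ≡ 0 at y ∈ {0}; g ≡ 0 at y ∈ {4}; common: ∅.
  x = 2: f ≡ 0 at y ∈ {3}; g ≡ 0 at y ∈ {1}; common: ∅.
  x = 3: f ≡ 0 at y ∈ {1}; g ≡ 0 at y ∈ {3}; common: ∅.
  x = 4: f ≡ 0 at y ∈ {4}; g ≡ 0 at y ∈ {0}; common: ∅.
Collecting: common zeros = {(0, 2)}, so the count is 1.
Comparison with the Bézout bound: 1 ≤ 1 = deg(f)·deg(g), as expected for curves with no common component (the bound is attained).


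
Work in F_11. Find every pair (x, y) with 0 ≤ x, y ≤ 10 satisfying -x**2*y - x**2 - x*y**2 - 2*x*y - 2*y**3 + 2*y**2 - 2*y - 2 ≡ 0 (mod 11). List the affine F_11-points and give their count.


Affine F_11-points: {(0, 3), (0, 6), (1, 5), (1, 6), (3, 0), (6, 5), (7, 10), (8, 0), (10, 3)}; count = 9.

For each of the 121 pairs (x, y) ∈ F_11², evaluate f(x, y) mod 11. Record the zeros.
  x = 0: [0↦9, 1↦7, 2↦8, 3↦0, 4↦4, 5↦8, 6↦0, 7↦1, 8↦10, 9↦4, 10↦4]  zeros at y ∈ {3, 6}
  x = 1: [0↦8, 1↦2, 2↦8, 3↦3, 4↦8, 5↦0, 6↦0, 7↦7, 8↦9, 9↦5, 10↦5]  zeros at y ∈ {5, 6}
  x = 2: [0↦5, 1↦4, 2↦2, 3↦9, 4↦2, 5↦2, 6↦8, 7↦8, 8↦1, 9↦8, 10↦6]  zeros at y ∈ ∅
  x = 3: [0↦0, 1↦2, 2↦1, 3↦7, 4↦8, 5↦3, 6↦2, 7↦4, 8↦8, 9↦2, 10↦7]  zeros at y ∈ {0}
  x = 4: [0↦4, 1↦7, 2↦5, 3↦8, 4↦4, 5↦3, 6↦4, 7↦6, 8↦8, 9↦9, 10↦8]  zeros at y ∈ ∅
  x = 5: [0↦6, 1↦8, 2↦3, 3↦1, 4↦1, 5↦2, 6↦3, 7↦3, 8↦1, 9↦7, 10↦9]  zeros at y ∈ ∅
  x = 6: [0↦6, 1↦5, 2↦6, 3↦8, 4↦10, 5↦0, 6↦10, 7↦6, 8↦9, 9↦7, 10↦10]  zeros at y ∈ {5}
  x = 7: [0↦4, 1↦9, 2↦3, 3↦7, 4↦9, 5↦8, 6↦3, 7↦4, 8↦10, 9↦9, 10↦0]  zeros at y ∈ {10}
  x = 8: [0↦0, 1↦9, 2↦5, 3↦9, 4↦9, 5↦4, 6↦4, 7↦8, 8↦4, 9↦2, 10↦1]  zeros at y ∈ {0}
  x = 9: [0↦5, 1↦5, 2↦1, 3↦3, 4↦10, 5↦10, 6↦2, 7↦7, 8↦2, 9↦8, 10↦2]  zeros at y ∈ ∅
  x = 10: [0↦8, 1↦8, 2↦2, 3↦0, 4↦1, 5↦4, 6↦8, 7↦1, 8↦4, 9↦5, 10↦3]  zeros at y ∈ {3}
Collecting zeros: affine points = {(0, 3), (0, 6), (1, 5), (1, 6), (3, 0), (6, 5), (7, 10), (8, 0), (10, 3)}.
Total count |C(F_11)_aff| = 9.


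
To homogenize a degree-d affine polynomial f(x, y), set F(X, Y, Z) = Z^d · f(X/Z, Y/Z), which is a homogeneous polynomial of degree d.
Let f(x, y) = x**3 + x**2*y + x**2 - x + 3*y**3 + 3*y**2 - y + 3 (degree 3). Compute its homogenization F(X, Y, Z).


F(X, Y, Z) = X**3 + X**2*Y + X**2*Z - X*Z**2 + 3*Y**3 + 3*Y**2*Z - Y*Z**2 + 3*Z**3

deg(f) = 3.
Substitute x = X/Z, y = Y/Z into f, then multiply by Z^3.
  monomial 1·x^3·y^0 ↦ 1·X^3·Y^0·Z^0.
  monomial 1·x^2·y^1 ↦ 1·X^2·Y^1·Z^0.
  monomial 1·x^2·y^0 ↦ 1·X^2·Y^0·Z^1.
  monomial -1·x^1·y^0 ↦ -1·X^1·Y^0·Z^2.
  monomial 3·x^0·y^3 ↦ 3·X^0·Y^3·Z^0.
  monomial 3·x^0·y^2 ↦ 3·X^0·Y^2·Z^1.
  monomial -1·x^0·y^1 ↦ -1·X^0·Y^1·Z^2.
  monomial 3·x^0·y^0 ↦ 3·X^0·Y^0·Z^3.
Collecting: F(X, Y, Z) = X**3 + X**2*Y + X**2*Z - X*Z**2 + 3*Y**3 + 3*Y**2*Z - Y*Z**2 + 3*Z**3.


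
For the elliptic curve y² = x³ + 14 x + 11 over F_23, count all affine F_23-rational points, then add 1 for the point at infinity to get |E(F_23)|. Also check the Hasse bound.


Affine points = {(1, 7), (1, 16), (2, 1), (2, 22), (4, 4), (4, 19), (6, 9), (6, 14), (10, 1), (10, 22), (11, 1), (11, 22), (15, 10), (15, 13), (18, 0), (19, 11), (19, 12)}; affine count = 17; |E(F_23)| = 18.

Discriminant check: Δ ∝ 4a³ + 27b² = 4·14³ + 27·11² = 4·2744 + 27·121 ≡ 6 (mod 23). Nonzero ⇒ E is nonsingular.
For each x ∈ F_23, compute rhs = x³ + 14·x + 11 mod 23, then count y ∈ F_23 with y² ≡ rhs.
  x = 0: rhs = 11, matching y values: none (0 points).
  x = 1: rhs = 3, matching y values: 7, 16 (2 points).
  x = 2: rhs = 1, matching y values: 1, 22 (2 points).
  x = 3: rhs = 11, matching y values: none (0 points).
  x = 4: rhs = 16, matching y values: 4, 19 (2 points).
  x = 5: rhs = 22, matching y values: none (0 points).
  x = 6: rhs = 12, matching y values: 9, 14 (2 points).
  x = 7: rhs = 15, matching y values: none (0 points).
  x = 8: rhs = 14, matching y values: none (0 points).
  x = 9: rhs = 15, matching y values: none (0 points).
  x = 10: rhs = 1, matching y values: 1, 22 (2 points).
  x = 11: rhs = 1, matching y values: 1, 22 (2 points).
  x = 12: rhs = 21, matching y values: none (0 points).
  x = 13: rhs = 21, matching y values: none (0 points).
  x = 14: rhs = 7, matching y values: none (0 points).
  x = 15: rhs = 8, matching y values: 10, 13 (2 points).
  x = 16: rhs = 7, matching y values: none (0 points).
  x = 17: rhs = 10, matching y values: none (0 points).
  x = 18: rhs = 0, matching y values: 0 (1 points).
  x = 19: rhs = 6, matching y values: 11, 12 (2 points).
  x = 20: rhs = 11, matching y values: none (0 points).
  x = 21: rhs = 21, matching y values: none (0 points).
  x = 22: rhs = 19, matching y values: none (0 points).
Total affine count: 17.
Full point count |E(F_23)| = 17 + 1 = 18.
Hasse bound: |18 − (23+1)| = |-6| = 6 ≤ 2√23 ≈ 9.5917 ✓.
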